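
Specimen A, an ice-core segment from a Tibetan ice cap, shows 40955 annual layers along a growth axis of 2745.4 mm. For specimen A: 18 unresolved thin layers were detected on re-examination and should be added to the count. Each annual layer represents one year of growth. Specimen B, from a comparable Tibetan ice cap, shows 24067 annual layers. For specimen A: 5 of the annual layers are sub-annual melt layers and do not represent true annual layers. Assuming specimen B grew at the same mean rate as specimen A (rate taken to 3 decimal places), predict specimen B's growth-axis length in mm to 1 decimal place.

1612.5 mm

Specimen A: after corrections the count is 40955 − 5 + 18 = 40968 annual layers.
A: Extension rate ≈ 2745.4 / 40968 = 0.067 mm per year.
For B, 0.067 mm/year × 24067 years = 1612.5 mm.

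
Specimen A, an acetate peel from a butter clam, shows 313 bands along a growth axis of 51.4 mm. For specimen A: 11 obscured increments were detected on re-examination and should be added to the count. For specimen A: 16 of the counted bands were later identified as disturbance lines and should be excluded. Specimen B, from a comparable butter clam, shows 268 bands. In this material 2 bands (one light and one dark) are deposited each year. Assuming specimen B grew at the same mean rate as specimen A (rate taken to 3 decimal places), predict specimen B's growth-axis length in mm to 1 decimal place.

Specimen A: adjusted count: 313 − 16 + 11 = 308 bands.
Specimen A: with 2 bands per year, 308 / 2 = 154 years.
A: 51.4 mm over 154 years gives 51.4 / 154 ≈ 0.334 mm/yr.
Specimen B: dividing by 2 bands per year: 268 / 2 = 134 years. For B, 0.334 mm/year × 134 years = 44.8 mm.

44.8 mm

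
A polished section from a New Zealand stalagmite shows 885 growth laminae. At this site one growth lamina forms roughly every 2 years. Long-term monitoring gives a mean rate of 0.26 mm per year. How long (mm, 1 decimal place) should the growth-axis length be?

460.2 mm

885 growth laminae at 2 years each span 885 × 2 = 1770 years.
1770 years at 0.26 mm/year gives 0.26 × 1770 = 460.2 mm.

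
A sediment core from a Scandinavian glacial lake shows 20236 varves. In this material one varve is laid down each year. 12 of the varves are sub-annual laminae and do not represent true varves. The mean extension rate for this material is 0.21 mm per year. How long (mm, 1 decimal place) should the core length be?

After corrections the count is 20236 − 12 = 20224 varves.
20224 years at 0.21 mm/year gives 0.21 × 20224 = 4247.0 mm.

4247.0 mm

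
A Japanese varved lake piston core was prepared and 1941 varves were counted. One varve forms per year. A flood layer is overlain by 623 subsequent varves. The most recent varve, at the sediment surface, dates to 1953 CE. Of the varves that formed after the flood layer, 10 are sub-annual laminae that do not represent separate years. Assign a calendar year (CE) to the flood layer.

1340 CE

623 varves post-date the flood layer.
623 − 10 false = 613 true varves after the flood layer.
Counting back 613 years from 1953 CE places the flood layer in 1953 − 613 = 1340 CE.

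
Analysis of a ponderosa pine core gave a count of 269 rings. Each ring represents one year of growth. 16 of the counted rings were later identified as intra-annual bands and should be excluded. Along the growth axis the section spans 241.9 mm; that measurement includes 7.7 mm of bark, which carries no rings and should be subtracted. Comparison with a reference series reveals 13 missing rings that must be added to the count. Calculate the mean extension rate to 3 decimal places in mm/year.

True ring count = 269 − 16 + 13 = 266.
Removing the 7.7 mm offcut leaves 241.9 − 7.7 = 234.2 mm.
234.2 mm over 266 years gives 234.2 / 266 ≈ 0.880 mm/year.

0.880 mm/year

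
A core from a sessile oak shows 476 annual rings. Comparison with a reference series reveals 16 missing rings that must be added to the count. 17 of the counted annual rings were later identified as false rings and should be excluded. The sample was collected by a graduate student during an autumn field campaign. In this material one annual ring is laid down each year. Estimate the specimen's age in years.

475 years

After corrections the count is 476 − 17 + 16 = 475 annual rings.
One annual ring per year makes the duration 475 years.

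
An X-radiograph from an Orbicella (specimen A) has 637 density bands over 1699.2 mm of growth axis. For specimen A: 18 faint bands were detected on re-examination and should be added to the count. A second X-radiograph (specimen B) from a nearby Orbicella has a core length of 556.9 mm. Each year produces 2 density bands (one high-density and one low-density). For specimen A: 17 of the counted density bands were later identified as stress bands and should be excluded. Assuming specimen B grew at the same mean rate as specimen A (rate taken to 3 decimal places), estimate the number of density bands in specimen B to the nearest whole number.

209 density bands

Specimen A: after corrections the count is 637 − 17 + 18 = 638 density bands.
Specimen A: dividing by 2 density bands per year: 638 / 2 = 319 years.
A: Extension rate ≈ 1699.2 / 319 = 5.327 mm/yr.
B spans 556.9 / 5.327 = 104.54 years; at 2 density bands per year that is 104.54 × 2 ≈ 209 density bands.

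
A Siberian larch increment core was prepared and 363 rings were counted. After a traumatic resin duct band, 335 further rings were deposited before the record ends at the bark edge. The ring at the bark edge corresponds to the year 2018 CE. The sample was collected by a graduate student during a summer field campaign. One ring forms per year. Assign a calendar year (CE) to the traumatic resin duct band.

1683 CE

There are 335 rings younger than the traumatic resin duct band.
The ring at the bark edge is 2018 CE, so the traumatic resin duct band dates to 2018 − 335 = 1683 CE.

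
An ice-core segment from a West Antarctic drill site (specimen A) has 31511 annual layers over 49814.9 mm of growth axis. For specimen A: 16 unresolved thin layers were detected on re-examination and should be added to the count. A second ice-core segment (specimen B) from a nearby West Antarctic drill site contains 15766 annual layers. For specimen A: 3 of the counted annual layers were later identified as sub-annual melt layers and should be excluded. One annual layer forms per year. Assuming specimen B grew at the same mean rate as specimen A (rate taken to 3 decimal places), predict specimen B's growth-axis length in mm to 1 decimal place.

Specimen A: adjusted count: 31511 − 3 + 16 = 31524 annual layers.
A: Extension rate ≈ 49814.9 / 31524 = 1.580 mm/year.
For B, 1.580 mm/year × 15766 years = 24910.3 mm.

24910.3 mm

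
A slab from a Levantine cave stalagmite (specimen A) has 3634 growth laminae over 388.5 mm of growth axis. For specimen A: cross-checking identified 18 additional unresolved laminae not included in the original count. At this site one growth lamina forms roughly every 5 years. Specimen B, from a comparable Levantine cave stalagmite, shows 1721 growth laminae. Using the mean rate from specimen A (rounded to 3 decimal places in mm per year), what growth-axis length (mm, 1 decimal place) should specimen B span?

180.7 mm

Specimen A: adjusted count: 3634 + 18 = 3652 growth laminae.
Specimen A: multiplying by 5 years per growth lamina: 3652 × 5 = 18260 years.
A: 388.5 mm over 18260 years gives 388.5 / 18260 ≈ 0.021 mm/yr.
Specimen B: multiplying by 5 years per growth lamina: 1721 × 5 = 8605 years. Length of B = 0.021 × 8605 = 180.7 mm.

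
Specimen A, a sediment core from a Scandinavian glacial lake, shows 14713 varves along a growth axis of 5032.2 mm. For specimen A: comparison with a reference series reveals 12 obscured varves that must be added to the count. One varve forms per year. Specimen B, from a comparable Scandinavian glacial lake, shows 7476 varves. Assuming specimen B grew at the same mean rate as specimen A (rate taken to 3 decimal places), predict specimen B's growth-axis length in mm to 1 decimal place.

2556.8 mm

Specimen A: correcting the raw count gives 14713 + 12 = 14725 true varves.
A: Mean rate = 5032.2 mm / 14725 years ≈ 0.342 mm/yr.
Length of B = 0.342 × 7476 = 2556.8 mm.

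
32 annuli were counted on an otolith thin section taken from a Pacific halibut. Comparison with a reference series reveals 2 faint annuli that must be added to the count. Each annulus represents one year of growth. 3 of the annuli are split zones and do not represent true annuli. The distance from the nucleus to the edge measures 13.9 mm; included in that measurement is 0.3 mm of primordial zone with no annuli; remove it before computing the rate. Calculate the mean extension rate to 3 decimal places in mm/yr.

True annulus count = 32 − 3 + 2 = 31.
Removing the 0.3 mm offcut leaves 13.9 − 0.3 = 13.6 mm.
Mean rate = 13.6 mm / 31 years ≈ 0.439 mm/yr.

0.439 mm/yr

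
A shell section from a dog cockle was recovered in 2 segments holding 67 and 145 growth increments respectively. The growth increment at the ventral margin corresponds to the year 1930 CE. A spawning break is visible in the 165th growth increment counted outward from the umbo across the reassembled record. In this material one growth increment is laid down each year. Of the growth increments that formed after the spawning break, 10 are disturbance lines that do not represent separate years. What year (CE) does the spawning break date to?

1893 CE

Total growth increments = 67 + 145 = 212.
The spawning break sits at growth increment 165 from the umbo, so 212 − 165 = 47 growth increments formed after it.
Removing the 10 false growth increments leaves 47 − 10 = 37 true growth increments beyond the spawning break.
The growth increment at the ventral margin is 1930 CE, so the spawning break dates to 1930 − 37 = 1893 CE.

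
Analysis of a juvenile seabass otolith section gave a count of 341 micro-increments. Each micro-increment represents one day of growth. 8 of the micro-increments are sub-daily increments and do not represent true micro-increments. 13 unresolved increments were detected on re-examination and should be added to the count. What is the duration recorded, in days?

346 d

Correcting the raw count gives 341 − 8 + 13 = 346 true micro-increments.
At one micro-increment per day, that is 346 days.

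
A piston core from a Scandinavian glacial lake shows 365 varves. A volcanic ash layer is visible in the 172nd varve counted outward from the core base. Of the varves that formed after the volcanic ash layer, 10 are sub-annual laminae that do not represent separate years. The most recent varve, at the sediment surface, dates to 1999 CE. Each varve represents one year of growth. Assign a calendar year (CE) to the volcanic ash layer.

1816 CE

Between varve 172 and the sediment surface there are 365 − 172 = 193 varves.
193 − 10 false = 183 true varves after the volcanic ash layer.
Counting back 183 years from 1999 CE places the volcanic ash layer in 1999 − 183 = 1816 CE.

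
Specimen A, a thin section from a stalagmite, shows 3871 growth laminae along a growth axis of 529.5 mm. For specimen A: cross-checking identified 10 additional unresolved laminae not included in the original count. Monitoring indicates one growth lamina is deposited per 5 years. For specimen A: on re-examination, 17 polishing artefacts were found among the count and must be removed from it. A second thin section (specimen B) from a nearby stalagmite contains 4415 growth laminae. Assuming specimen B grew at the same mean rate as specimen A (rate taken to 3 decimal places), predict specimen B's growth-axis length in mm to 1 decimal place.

Specimen A: correcting the raw count gives 3871 − 17 + 10 = 3864 true growth laminae.
Specimen A: at 5 years per growth lamina, 3864 × 5 = 19320 years.
A: Mean rate = 529.5 mm / 19320 years ≈ 0.027 mm/yr.
Specimen B: at 5 years per growth lamina, 4415 × 5 = 22075 years. Length of B = 0.027 × 22075 = 596.0 mm.

596.0 mm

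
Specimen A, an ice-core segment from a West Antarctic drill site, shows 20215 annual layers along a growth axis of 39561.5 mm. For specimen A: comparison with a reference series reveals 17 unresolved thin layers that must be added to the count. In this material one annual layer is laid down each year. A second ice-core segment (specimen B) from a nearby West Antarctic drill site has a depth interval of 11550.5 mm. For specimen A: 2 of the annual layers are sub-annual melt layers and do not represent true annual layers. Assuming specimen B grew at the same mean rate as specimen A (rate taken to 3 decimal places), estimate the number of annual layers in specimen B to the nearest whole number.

Specimen A: true annual layer count = 20215 − 2 + 17 = 20230.
A: Mean rate = 39561.5 mm / 20230 years ≈ 1.956 mm/yr.
Specimen B: 11550.5 mm / 1.956 mm per year = 5905.16 years ≈ 5905 annual layers.

5905 annual layers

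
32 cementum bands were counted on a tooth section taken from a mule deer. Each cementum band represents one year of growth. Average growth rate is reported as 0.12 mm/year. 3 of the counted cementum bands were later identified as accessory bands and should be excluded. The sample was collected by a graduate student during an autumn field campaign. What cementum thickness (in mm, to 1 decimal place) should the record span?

True cementum band count = 32 − 3 = 29.
29 years at 0.12 mm/year gives 0.12 × 29 = 3.5 mm.

3.5 mm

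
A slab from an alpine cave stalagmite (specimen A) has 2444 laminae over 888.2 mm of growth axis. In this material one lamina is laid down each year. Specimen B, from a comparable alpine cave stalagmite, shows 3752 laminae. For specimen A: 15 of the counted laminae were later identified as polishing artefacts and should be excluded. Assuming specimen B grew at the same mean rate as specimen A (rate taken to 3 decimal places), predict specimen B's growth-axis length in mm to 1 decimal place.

1373.2 mm

Specimen A: after corrections the count is 2444 − 15 = 2429 laminae.
A: 888.2 mm over 2429 years gives 888.2 / 2429 ≈ 0.366 mm/year.
For B, 0.366 mm/year × 3752 years = 1373.2 mm.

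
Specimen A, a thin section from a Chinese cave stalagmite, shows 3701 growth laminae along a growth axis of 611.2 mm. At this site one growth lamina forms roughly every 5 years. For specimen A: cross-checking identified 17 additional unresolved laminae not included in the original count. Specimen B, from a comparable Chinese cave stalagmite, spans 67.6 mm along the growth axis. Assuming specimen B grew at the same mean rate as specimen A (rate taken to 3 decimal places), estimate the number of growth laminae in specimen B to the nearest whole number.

410 growth laminae

Specimen A: adjusted count: 3701 + 17 = 3718 growth laminae.
Specimen A: multiplying by 5 years per growth lamina: 3718 × 5 = 18590 years.
A: 611.2 mm over 18590 years gives 611.2 / 18590 ≈ 0.033 mm/year.
B spans 67.6 / 0.033 = 2048.48 years; at 5 years per growth lamina that is 2048.48 / 5 ≈ 410 growth laminae.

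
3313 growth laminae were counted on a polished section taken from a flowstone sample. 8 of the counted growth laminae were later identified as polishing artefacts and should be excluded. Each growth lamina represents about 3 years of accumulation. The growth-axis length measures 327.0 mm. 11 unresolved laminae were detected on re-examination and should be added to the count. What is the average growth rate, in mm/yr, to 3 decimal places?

Adjusted count: 3313 − 8 + 11 = 3316 growth laminae.
3316 growth laminae at 3 years each span 3316 × 3 = 9948 years.
Extension rate ≈ 327.0 / 9948 = 0.033 mm/yr.

0.033 mm/yr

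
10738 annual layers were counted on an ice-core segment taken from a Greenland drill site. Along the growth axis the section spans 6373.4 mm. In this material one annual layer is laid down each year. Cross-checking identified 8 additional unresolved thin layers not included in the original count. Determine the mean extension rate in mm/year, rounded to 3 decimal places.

Correcting the raw count gives 10738 + 8 = 10746 true annual layers.
6373.4 mm over 10746 years gives 6373.4 / 10746 ≈ 0.593 mm/year.

0.593 mm/year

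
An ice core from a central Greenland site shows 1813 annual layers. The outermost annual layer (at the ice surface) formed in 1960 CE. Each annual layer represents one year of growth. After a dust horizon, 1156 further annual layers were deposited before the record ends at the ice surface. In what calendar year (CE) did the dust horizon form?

1156 annual layers post-date the dust horizon.
Counting back 1156 years from 1960 CE places the dust horizon in 1960 − 1156 = 804 CE.

804 CE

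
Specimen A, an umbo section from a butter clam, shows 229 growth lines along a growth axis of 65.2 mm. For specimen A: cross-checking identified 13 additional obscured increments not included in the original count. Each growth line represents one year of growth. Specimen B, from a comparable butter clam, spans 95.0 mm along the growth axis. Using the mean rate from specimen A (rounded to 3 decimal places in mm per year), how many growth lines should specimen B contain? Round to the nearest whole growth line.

353 growth lines

Specimen A: correcting the raw count gives 229 + 13 = 242 true growth lines.
A: Mean rate = 65.2 mm / 242 years ≈ 0.269 mm per year.
Specimen B: 95.0 mm / 0.269 mm per year = 353.16 years ≈ 353 growth lines.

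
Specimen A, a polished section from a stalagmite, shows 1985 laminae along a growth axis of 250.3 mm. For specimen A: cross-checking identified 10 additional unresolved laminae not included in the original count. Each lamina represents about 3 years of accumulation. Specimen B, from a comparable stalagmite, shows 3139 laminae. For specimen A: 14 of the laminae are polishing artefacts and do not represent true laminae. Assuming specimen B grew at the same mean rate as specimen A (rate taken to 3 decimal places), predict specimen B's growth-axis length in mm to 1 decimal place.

395.5 mm

Specimen A: after corrections the count is 1985 − 14 + 10 = 1981 laminae.
Specimen A: 1981 laminae at 3 years each span 1981 × 3 = 5943 years.
A: Extension rate ≈ 250.3 / 5943 = 0.042 mm per year.
Specimen B: 3139 laminae at 3 years each span 3139 × 3 = 9417 years. B's length ≈ 0.042 × 9417 = 395.5 mm.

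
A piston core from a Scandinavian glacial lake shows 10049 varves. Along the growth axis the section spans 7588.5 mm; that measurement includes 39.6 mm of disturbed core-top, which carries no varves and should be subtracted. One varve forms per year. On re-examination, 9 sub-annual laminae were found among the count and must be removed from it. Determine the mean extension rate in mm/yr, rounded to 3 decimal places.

0.752 mm/yr

True varve count = 10049 − 9 = 10040.
Removing the 39.6 mm offcut leaves 7588.5 − 39.6 = 7548.9 mm.
Extension rate ≈ 7548.9 / 10040 = 0.752 mm/yr.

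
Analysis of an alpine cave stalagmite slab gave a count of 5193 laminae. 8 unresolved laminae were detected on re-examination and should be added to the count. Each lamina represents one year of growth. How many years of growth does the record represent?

True lamina count = 5193 + 8 = 5201.
One lamina per year makes the duration 5201 years.

5201 years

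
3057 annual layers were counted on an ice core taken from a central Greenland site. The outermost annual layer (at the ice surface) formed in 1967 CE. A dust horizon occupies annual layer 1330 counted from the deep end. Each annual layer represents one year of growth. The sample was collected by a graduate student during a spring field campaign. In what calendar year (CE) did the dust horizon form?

240 CE

The dust horizon sits at annual layer 1330 from the deep end, so 3057 − 1330 = 1727 annual layers formed after it.
1967 − 1727 = 240 CE.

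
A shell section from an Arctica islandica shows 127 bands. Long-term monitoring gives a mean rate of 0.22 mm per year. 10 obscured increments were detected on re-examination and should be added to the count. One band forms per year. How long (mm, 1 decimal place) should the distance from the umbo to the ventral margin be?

Correcting the raw count gives 127 + 10 = 137 true bands.
Predicted length = 0.22 mm/year × 137 years = 30.1 mm.

30.1 mm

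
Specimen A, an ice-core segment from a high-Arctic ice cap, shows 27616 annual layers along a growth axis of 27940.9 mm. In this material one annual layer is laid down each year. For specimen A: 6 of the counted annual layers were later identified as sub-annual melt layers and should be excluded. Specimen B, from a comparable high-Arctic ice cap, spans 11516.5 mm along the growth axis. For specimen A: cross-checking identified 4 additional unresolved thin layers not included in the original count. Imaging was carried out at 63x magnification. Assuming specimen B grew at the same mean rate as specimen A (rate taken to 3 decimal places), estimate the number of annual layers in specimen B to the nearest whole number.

11380 annual layers

Specimen A: true annual layer count = 27616 − 6 + 4 = 27614.
A: Extension rate ≈ 27940.9 / 27614 = 1.012 mm/year.
B spans 11516.5 / 1.012 = 11379.94 years ≈ 11380 annual layers.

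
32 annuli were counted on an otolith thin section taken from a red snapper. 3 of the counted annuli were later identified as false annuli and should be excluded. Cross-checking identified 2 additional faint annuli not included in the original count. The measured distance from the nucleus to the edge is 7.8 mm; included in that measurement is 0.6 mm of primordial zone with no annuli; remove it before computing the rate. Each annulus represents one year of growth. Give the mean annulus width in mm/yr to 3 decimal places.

0.232 mm/yr

Correcting the raw count gives 32 − 3 + 2 = 31 true annuli.
The growth record spans 7.8 − 0.6 = 7.2 mm.
Mean rate = 7.2 mm / 31 years ≈ 0.232 mm/yr.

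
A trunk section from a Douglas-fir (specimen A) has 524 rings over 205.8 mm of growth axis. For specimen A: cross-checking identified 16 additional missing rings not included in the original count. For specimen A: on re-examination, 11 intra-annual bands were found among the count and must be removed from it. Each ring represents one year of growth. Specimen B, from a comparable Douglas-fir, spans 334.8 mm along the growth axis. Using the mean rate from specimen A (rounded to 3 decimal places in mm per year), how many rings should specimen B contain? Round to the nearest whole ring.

Specimen A: after corrections the count is 524 − 11 + 16 = 529 rings.
A: Mean rate = 205.8 mm / 529 years ≈ 0.389 mm/year.
For B, 334.8 / 0.389 = 860.67 years ≈ 861 rings.

861 rings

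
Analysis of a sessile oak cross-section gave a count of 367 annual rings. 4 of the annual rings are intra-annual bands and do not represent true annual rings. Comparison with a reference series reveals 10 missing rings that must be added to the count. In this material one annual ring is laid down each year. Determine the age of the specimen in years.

373 years

True annual ring count = 367 − 4 + 10 = 373.
One annual ring per year makes the duration 373 years.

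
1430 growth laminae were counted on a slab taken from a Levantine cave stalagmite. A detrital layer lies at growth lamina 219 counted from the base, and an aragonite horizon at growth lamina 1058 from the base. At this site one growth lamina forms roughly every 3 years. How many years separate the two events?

1058 − 219 = 839 growth laminae lie between the two events.
At 3 years per growth lamina, 839 × 3 = 2517 years.

2517 yr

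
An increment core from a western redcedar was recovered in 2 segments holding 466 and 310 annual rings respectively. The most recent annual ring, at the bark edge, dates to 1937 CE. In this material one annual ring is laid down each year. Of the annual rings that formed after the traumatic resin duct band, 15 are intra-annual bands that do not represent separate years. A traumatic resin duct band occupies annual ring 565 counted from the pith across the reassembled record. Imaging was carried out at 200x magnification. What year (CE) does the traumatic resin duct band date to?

Total annual rings = 466 + 310 = 776.
Between annual ring 565 and the bark edge there are 776 − 565 = 211 annual rings.
Excluding 15 false annual rings: 211 − 15 = 196.
1937 − 196 = 1741 CE.

1741 CE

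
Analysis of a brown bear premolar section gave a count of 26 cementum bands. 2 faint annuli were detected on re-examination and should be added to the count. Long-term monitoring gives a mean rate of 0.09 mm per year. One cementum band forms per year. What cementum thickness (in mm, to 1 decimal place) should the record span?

2.5 mm

Correcting the raw count gives 26 + 2 = 28 true cementum bands.
Length ≈ 0.09 × 28 = 2.5 mm.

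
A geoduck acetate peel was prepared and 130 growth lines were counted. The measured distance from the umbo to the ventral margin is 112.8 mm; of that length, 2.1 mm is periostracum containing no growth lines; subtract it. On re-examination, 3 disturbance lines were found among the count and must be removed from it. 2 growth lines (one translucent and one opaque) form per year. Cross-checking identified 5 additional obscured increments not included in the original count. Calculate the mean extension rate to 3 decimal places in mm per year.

1.677 mm per year

Correcting the raw count gives 130 − 3 + 5 = 132 true growth lines.
132 growth lines at 2 per year is 132 / 2 = 66 years.
Removing the 2.1 mm offcut leaves 112.8 − 2.1 = 110.7 mm.
Extension rate ≈ 110.7 / 66 = 1.677 mm per year.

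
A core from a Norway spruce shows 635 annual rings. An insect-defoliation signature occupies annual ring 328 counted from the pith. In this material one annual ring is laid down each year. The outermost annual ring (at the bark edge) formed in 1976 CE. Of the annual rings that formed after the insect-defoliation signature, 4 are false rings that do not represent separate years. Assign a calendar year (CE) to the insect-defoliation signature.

Between annual ring 328 and the bark edge there are 635 − 328 = 307 annual rings.
Removing the 4 false annual rings leaves 307 − 4 = 303 true annual rings beyond the insect-defoliation signature.
The annual ring at the bark edge is 1976 CE, so the insect-defoliation signature dates to 1976 − 303 = 1673 CE.

1673 CE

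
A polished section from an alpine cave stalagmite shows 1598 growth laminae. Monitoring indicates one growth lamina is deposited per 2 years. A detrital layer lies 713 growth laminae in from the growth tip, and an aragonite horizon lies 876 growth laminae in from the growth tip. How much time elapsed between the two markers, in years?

326 years

876 − 713 = 163 growth laminae lie between the two events.
163 growth laminae at 2 years each span 163 × 2 = 326 years.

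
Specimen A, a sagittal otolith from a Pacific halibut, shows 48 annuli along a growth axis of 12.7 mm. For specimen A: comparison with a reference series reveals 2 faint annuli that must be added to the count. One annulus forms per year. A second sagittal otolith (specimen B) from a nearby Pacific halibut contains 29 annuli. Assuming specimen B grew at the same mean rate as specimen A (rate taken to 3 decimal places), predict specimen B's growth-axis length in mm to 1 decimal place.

Specimen A: correcting the raw count gives 48 + 2 = 50 true annuli.
A: Extension rate ≈ 12.7 / 50 = 0.254 mm/yr.
Length of B = 0.254 × 29 = 7.4 mm.

7.4 mm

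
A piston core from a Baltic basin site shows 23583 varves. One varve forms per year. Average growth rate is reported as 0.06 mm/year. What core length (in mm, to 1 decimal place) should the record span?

23583 years of growth are recorded.
23583 years at 0.06 mm/year gives 0.06 × 23583 = 1415.0 mm.

1415.0 mm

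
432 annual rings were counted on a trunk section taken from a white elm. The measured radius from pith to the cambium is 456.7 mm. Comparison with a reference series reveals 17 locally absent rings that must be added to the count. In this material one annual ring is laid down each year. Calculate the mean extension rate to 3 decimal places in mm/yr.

After corrections the count is 432 + 17 = 449 annual rings.
Mean rate = 456.7 mm / 449 years ≈ 1.017 mm/yr.

1.017 mm/yr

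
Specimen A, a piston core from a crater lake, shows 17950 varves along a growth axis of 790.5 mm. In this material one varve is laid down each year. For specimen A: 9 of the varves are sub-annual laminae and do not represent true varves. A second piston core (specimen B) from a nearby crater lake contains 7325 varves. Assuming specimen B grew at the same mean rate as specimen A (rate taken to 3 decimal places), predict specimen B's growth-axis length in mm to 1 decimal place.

322.3 mm

Specimen A: correcting the raw count gives 17950 − 9 = 17941 true varves.
A: Mean rate = 790.5 mm / 17941 years ≈ 0.044 mm per year.
Length of B = 0.044 × 7325 = 322.3 mm.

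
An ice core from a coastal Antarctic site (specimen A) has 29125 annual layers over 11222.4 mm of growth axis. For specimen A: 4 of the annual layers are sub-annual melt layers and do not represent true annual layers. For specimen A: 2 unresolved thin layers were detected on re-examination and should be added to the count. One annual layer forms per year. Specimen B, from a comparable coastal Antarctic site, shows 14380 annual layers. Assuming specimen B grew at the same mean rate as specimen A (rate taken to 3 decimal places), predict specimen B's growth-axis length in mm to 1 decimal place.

5536.3 mm

Specimen A: after corrections the count is 29125 − 4 + 2 = 29123 annual layers.
A: 11222.4 mm over 29123 years gives 11222.4 / 29123 ≈ 0.385 mm per year.
B's length ≈ 0.385 × 14380 = 5536.3 mm.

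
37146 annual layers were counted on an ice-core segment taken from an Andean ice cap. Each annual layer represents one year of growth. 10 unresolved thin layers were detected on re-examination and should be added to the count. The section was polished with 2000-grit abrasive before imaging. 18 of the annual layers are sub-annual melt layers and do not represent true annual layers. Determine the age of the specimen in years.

37138 yr

Adjusted count: 37146 − 18 + 10 = 37138 annual layers.
One annual layer per year makes the duration 37138 years.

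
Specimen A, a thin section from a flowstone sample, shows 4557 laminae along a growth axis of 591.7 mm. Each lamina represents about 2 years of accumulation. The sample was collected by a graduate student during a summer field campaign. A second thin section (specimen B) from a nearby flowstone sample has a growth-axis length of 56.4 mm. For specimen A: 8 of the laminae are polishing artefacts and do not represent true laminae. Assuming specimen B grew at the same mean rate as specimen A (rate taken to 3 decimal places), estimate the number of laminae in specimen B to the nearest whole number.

Specimen A: correcting the raw count gives 4557 − 8 = 4549 true laminae.
Specimen A: at 2 years per lamina, 4549 × 2 = 9098 years.
A: Mean rate = 591.7 mm / 9098 years ≈ 0.065 mm/year.
For B, 56.4 / 0.065 = 867.69 years; at 2 years per lamina that is 867.69 / 2 ≈ 434 laminae.

434 laminae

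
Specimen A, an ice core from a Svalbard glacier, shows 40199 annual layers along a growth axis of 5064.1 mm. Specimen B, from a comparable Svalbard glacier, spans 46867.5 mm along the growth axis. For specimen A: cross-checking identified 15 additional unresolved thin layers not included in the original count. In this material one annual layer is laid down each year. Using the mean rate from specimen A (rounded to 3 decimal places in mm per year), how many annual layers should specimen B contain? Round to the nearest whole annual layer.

Specimen A: after corrections the count is 40199 + 15 = 40214 annual layers.
A: 5064.1 mm over 40214 years gives 5064.1 / 40214 ≈ 0.126 mm per year.
B spans 46867.5 / 0.126 = 371964.29 years ≈ 371964 annual layers.

371964 annual layers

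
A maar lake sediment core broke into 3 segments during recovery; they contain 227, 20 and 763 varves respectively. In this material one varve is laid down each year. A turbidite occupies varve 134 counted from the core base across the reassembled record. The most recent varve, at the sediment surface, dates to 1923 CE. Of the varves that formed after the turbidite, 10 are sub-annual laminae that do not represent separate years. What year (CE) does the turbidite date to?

Total varves = 227 + 20 + 763 = 1010.
The turbidite sits at varve 134 from the core base, so 1010 − 134 = 876 varves formed after it.
876 − 10 false = 866 true varves after the turbidite.
Counting back 866 years from 1923 CE places the turbidite in 1923 − 866 = 1057 CE.

1057 CE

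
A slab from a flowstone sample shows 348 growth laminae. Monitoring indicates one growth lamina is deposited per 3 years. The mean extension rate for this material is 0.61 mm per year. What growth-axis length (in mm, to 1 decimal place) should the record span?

636.8 mm

Multiplying by 3 years per growth lamina: 348 × 3 = 1044 years.
Length ≈ 0.61 × 1044 = 636.8 mm.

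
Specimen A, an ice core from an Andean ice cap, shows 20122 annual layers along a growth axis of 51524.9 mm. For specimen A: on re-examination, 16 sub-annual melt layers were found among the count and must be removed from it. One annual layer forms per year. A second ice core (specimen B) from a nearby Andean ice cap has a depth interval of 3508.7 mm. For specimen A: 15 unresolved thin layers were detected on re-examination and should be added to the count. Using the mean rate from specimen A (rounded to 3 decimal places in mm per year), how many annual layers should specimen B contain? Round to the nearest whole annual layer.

Specimen A: after corrections the count is 20122 − 16 + 15 = 20121 annual layers.
A: Extension rate ≈ 51524.9 / 20121 = 2.561 mm/year.
For B, 3508.7 / 2.561 = 1370.05 years ≈ 1370 annual layers.

1370 annual layers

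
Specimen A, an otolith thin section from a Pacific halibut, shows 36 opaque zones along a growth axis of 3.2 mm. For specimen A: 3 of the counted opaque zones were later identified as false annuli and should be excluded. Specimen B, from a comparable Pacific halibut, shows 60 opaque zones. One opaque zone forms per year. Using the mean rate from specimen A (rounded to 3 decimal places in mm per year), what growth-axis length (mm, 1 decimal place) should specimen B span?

Specimen A: correcting the raw count gives 36 − 3 = 33 true opaque zones.
A: 3.2 mm over 33 years gives 3.2 / 33 ≈ 0.097 mm/yr.
For B, 0.097 mm/year × 60 years = 5.8 mm.

5.8 mm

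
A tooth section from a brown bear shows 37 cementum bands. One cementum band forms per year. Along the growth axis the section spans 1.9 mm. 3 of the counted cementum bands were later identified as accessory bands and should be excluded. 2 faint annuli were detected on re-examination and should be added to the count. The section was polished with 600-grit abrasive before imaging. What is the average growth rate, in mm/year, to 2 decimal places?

Adjusted count: 37 − 3 + 2 = 36 cementum bands.
Mean rate = 1.9 mm / 36 years ≈ 0.05 mm/year.

0.05 mm/year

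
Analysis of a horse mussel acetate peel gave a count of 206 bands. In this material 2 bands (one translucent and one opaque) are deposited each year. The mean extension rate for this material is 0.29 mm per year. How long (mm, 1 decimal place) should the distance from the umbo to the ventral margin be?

206 bands at 2 per year is 206 / 2 = 103 years.
Predicted length = 0.29 mm/year × 103 years = 29.9 mm.

29.9 mm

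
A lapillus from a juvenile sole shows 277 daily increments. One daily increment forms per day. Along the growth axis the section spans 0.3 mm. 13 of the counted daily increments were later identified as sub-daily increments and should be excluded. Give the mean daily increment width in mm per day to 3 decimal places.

0.001 mm per day

After corrections the count is 277 − 13 = 264 daily increments.
Extension rate ≈ 0.3 / 264 = 0.001 mm per day.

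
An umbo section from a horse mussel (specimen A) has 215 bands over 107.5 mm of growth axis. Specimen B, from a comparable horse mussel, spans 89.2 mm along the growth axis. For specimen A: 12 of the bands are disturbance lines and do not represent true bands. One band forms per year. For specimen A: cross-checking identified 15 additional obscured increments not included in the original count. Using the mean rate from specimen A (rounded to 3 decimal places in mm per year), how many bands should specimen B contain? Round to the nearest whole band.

Specimen A: correcting the raw count gives 215 − 12 + 15 = 218 true bands.
A: 107.5 mm over 218 years gives 107.5 / 218 ≈ 0.493 mm/year.
Specimen B: 89.2 mm / 0.493 mm per year = 180.93 years ≈ 181 bands.

181 bands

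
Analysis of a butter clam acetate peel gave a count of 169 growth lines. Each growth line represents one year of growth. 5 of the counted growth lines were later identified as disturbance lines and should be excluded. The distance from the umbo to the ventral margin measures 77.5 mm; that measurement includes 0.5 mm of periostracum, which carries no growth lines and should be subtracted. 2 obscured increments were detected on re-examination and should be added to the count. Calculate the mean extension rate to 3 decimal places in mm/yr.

0.464 mm/yr

After corrections the count is 169 − 5 + 2 = 166 growth lines.
Removing the 0.5 mm offcut leaves 77.5 − 0.5 = 77.0 mm.
77.0 mm over 166 years gives 77.0 / 166 ≈ 0.464 mm/yr.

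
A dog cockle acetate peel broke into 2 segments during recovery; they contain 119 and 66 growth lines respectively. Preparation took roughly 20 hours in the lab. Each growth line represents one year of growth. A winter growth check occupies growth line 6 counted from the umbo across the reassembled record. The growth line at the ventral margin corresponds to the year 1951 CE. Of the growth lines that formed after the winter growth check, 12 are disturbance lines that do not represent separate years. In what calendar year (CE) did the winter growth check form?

Total growth lines = 119 + 66 = 185.
185 − 6 = 179 growth lines lie beyond the winter growth check toward the ventral margin.
Removing the 12 false growth lines leaves 179 − 12 = 167 true growth lines beyond the winter growth check.
1951 − 167 = 1784 CE.

1784 CE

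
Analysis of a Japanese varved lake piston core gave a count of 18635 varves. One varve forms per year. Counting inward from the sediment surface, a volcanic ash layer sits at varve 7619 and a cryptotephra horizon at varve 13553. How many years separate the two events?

5934 years

Separation: 13553 − 7619 = 5934 varves.
One varve per year makes the interval 5934 years.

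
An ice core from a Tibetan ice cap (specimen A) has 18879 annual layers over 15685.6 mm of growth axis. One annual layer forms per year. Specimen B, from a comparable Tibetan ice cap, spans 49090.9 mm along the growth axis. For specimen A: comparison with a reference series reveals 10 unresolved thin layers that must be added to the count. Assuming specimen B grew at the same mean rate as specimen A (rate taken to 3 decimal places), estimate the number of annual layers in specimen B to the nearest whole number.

Specimen A: after corrections the count is 18879 + 10 = 18889 annual layers.
A: Mean rate = 15685.6 mm / 18889 years ≈ 0.830 mm per year.
For B, 49090.9 / 0.830 = 59145.66 years ≈ 59146 annual layers.

59146 annual layers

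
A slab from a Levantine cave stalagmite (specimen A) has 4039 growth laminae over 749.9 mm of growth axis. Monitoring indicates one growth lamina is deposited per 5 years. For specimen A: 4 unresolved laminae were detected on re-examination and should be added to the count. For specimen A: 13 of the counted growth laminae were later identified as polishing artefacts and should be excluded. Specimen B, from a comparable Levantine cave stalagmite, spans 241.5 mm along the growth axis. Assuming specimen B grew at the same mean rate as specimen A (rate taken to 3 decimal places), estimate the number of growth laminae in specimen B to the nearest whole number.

1305 growth laminae

Specimen A: adjusted count: 4039 − 13 + 4 = 4030 growth laminae.
Specimen A: 4030 growth laminae at 5 years each span 4030 × 5 = 20150 years.
A: Mean rate = 749.9 mm / 20150 years ≈ 0.037 mm/yr.
For B, 241.5 / 0.037 = 6527.03 years; at 5 years per growth lamina that is 6527.03 / 5 ≈ 1305 growth laminae.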